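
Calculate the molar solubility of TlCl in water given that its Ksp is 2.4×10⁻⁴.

TlCl(s) ⇌ Tl⁺(aq) + Cl⁻(aq)
If s mol/L of TlCl dissolves, [Tl⁺] = s and [Cl⁻] = s.
Ksp = [Tl⁺][Cl⁻] = s · s = s^2
s^2 = 2.4×10⁻⁴
s = 1.5×10⁻² M

1.5×10⁻² M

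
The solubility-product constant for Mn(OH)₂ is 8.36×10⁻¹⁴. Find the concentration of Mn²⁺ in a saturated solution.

2.75×10⁻⁵ M

Mn(OH)₂(s) ⇌ Mn²⁺(aq) + 2 OH⁻(aq)
Let s be the molar solubility. Then [Mn²⁺] = s and [OH⁻] = 2s.
Ksp = [Mn²⁺][OH⁻]^2 = s · (2s)^2 = 4s^3 = 8.36×10⁻¹⁴
s = 2.75×10⁻⁵ mol L⁻¹
[Mn²⁺] = s = 2.75×10⁻⁵ mol L⁻¹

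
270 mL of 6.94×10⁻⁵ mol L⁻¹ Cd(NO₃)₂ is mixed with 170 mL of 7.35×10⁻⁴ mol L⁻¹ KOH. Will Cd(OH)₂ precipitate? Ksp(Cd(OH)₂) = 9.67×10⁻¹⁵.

Yes

Total volume after mixing = 270 + 170 = 440 mL.
[Cd²⁺] = (6.94×10⁻⁵)(270)/440 = 4.26×10⁻⁵ mol L⁻¹
[OH⁻] = (7.35×10⁻⁴)(170)/440 = 2.84×10⁻⁴ mol L⁻¹
Q = [Cd²⁺][OH⁻]^2 = 3.43×10⁻¹²
Since Q (3.43×10⁻¹²) exceeds Ksp (9.67×10⁻¹⁵), Cd(OH)₂ will precipitate.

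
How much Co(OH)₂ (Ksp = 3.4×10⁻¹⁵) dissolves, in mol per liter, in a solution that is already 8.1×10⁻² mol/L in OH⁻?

5.2×10⁻¹³ M

Co(OH)₂(s) ⇌ Co²⁺(aq) + 2 OH⁻(aq)
OH⁻ is already present at 8.1×10⁻² mol/L. If s mol/L of Co(OH)₂ dissolves, [Co²⁺] = s while [OH⁻] ≈ 8.1×10⁻² mol/L.
Ksp = [Co²⁺][OH⁻]^2 = s(8.1×10⁻²)^2
s = 3.4×10⁻¹⁵ / (8.1×10⁻²)^2 = 5.2×10⁻¹³
s = 5.2×10⁻¹³ mol/L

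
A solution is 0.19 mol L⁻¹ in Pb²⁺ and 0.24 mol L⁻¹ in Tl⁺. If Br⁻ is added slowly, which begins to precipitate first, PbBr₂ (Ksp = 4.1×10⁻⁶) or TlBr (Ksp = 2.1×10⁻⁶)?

TlBr

Precipitation of each salt begins when its ion product equals Ksp.
For PbBr₂: [Br⁻] = (Ksp/[Pb²⁺])^(1/2) = 4.6×10⁻³ mol L⁻¹
For TlBr: [Br⁻] = (Ksp/[Tl⁺]) = 8.8×10⁻⁶ mol L⁻¹
Since TlBr needs less Br⁻ to reach saturation, it precipitates first.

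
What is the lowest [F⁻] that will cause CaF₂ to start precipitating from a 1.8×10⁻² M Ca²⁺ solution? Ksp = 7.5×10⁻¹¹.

6.5×10⁻⁵ M

Precipitation begins when Q = Ksp.
CaF₂(s) ⇌ Ca²⁺(aq) + 2 F⁻(aq)
Ksp = [Ca²⁺][F⁻]^2 = [F⁻]^2(1.8×10⁻²)
[F⁻]^2 = 7.5×10⁻¹¹ / (1.8×10⁻²) = 4.2×10⁻⁹
[F⁻] = 6.5×10⁻⁵ M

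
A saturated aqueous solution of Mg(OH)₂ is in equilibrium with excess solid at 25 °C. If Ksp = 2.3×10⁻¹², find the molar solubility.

Mg(OH)₂(s) ⇌ Mg²⁺(aq) + 2 OH⁻(aq)
With molar solubility s: [Mg²⁺] = s, [OH⁻] = 2s.
Ksp = [Mg²⁺][OH⁻]^2 = s · (2s)^2 = 4s^3
4s^3 = 2.3×10⁻¹²  ⇒  s^3 = 5.8×10⁻¹³
s = (5.8×10⁻¹³)^(1/3) = 8.3×10⁻⁵ mol L⁻¹

8.3×10⁻⁵ M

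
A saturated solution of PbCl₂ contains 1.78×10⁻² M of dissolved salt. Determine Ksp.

PbCl₂(s) ⇌ Pb²⁺(aq) + 2 Cl⁻(aq)
With molar solubility s: [Pb²⁺] = s, [Cl⁻] = 2s.
Ksp = [Pb²⁺][Cl⁻]^2 = s · (2s)^2 = 4s^3
Ksp = 4 × (1.78×10⁻²)^3 = 2.26×10⁻⁵

Ksp = 2.26×10⁻⁵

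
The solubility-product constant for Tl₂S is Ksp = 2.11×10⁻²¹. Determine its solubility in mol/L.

Tl₂S(s) ⇌ 2 Tl⁺(aq) + S²⁻(aq)
Let s be the molar solubility. Then [Tl⁺] = 2s and [S²⁻] = s.
Ksp = [Tl⁺]^2[S²⁻] = (2s)^2 · s = 4s^3
4s^3 = 2.11×10⁻²¹  ⇒  s^3 = 5.28×10⁻²²
s = (5.28×10⁻²²)^(1/3) = 8.08×10⁻⁸ mol L⁻¹

8.08×10⁻⁸ M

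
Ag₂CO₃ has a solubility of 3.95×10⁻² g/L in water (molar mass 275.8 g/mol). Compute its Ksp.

Ksp = 1.18×10⁻¹¹

s = (3.95×10⁻² g L⁻¹)/(275.8 g mol⁻¹) = 1.4322×10⁻⁴ M
Ag₂CO₃(s) ⇌ 2 Ag⁺(aq) + CO₃²⁻(aq)
Call the molar solubility s, so that [Ag⁺] = 2s and [CO₃²⁻] = s.
Ksp = [Ag⁺]^2[CO₃²⁻] = (2s)^2 · s = 4s^3
Ksp = 4 × (1.4322×10⁻⁴)^3 = 1.18×10⁻¹¹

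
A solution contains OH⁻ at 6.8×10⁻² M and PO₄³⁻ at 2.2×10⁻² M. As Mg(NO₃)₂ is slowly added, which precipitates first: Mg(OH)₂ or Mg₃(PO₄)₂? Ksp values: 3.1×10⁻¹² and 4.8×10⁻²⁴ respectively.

Mg(OH)₂

Precipitation begins when Q = Ksp.
For Mg(OH)₂: [Mg²⁺] = (Ksp/[OH⁻]^2) = 6.7×10⁻¹⁰ M
For Mg₃(PO₄)₂: [Mg²⁺] = (Ksp/[PO₄³⁻]^2)^(1/3) = 2.1×10⁻⁷ M
Since Mg(OH)₂ needs less Mg²⁺ to reach saturation, it precipitates first.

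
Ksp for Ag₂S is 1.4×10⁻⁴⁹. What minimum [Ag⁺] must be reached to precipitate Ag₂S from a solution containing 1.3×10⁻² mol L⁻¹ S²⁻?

3.3×10⁻²⁴ M

The threshold for precipitation is Q = Ksp.
Ag₂S(s) ⇌ 2 Ag⁺(aq) + S²⁻(aq)
Ksp = [Ag⁺]^2[S²⁻] = [Ag⁺]^2(1.3×10⁻²)
[Ag⁺]^2 = 1.4×10⁻⁴⁹ / (1.3×10⁻²) = 1.1×10⁻⁴⁷
[Ag⁺] = 3.3×10⁻²⁴ mol L⁻¹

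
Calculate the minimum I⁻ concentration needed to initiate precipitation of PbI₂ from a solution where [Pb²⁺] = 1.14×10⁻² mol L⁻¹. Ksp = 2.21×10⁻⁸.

Precipitation of each salt begins when its ion product equals Ksp.
PbI₂(s) ⇌ Pb²⁺(aq) + 2 I⁻(aq)
Ksp = [Pb²⁺][I⁻]^2 = [I⁻]^2(1.14×10⁻²)
[I⁻]^2 = 2.21×10⁻⁸ / (1.14×10⁻²) = 1.94×10⁻⁶
[I⁻] = 1.39×10⁻³ mol L⁻¹

1.39×10⁻³ M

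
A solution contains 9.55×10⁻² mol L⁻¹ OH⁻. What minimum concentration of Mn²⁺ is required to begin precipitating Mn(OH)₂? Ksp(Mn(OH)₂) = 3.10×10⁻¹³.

3.40×10⁻¹¹ M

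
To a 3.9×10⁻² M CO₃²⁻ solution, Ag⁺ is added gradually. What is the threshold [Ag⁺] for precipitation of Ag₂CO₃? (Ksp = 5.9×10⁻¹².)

Precipitation of each salt begins when its ion product equals Ksp.
Ag₂CO₃(s) ⇌ 2 Ag⁺(aq) + CO₃²⁻(aq)
Ksp = [Ag⁺]^2[CO₃²⁻] = [Ag⁺]^2(3.9×10⁻²)
[Ag⁺]^2 = 5.9×10⁻¹² / (3.9×10⁻²) = 1.5×10⁻¹⁰
[Ag⁺] = 1.2×10⁻⁵ M

1.2×10⁻⁵ M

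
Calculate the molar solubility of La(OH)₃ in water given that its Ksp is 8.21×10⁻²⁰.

La(OH)₃(s) ⇌ La³⁺(aq) + 3 OH⁻(aq)
Call the molar solubility s, so that [La³⁺] = s and [OH⁻] = 3s.
Ksp = [La³⁺][OH⁻]^3 = s · (3s)^3 = 27s^4
27s^4 = 8.21×10⁻²⁰  ⇒  s^4 = 3.04×10⁻²¹
s = 7.43×10⁻⁶ M

7.43×10⁻⁶ M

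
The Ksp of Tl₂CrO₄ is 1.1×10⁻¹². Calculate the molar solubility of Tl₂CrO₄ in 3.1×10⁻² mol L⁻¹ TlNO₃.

1.1×10⁻⁹ M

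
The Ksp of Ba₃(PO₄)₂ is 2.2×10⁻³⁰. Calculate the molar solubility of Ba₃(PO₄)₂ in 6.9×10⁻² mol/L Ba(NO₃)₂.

Ba₃(PO₄)₂(s) ⇌ 3 Ba²⁺(aq) + 2 PO₄³⁻(aq)
With Ba²⁺ already at 6.9×10⁻² mol/L and s small, take [Ba²⁺] ≈ 6.9×10⁻² mol/L and [PO₄³⁻] = 2s.
Ksp = [Ba²⁺]^3[PO₄³⁻]^2 = (6.9×10⁻²)^3(2s)^2
(2s)^2 = 2.2×10⁻³⁰ / (6.9×10⁻²)^3 = 6.7×10⁻²⁷
s = 4.1×10⁻¹⁴ mol/L

4.1×10⁻¹⁴ M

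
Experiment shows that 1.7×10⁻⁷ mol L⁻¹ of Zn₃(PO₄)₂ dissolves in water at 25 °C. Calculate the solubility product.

Ksp = 1.5×10⁻³²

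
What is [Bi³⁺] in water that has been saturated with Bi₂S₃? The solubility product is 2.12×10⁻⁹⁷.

3.63×10⁻²⁰ M

Bi₂S₃(s) ⇌ 2 Bi³⁺(aq) + 3 S²⁻(aq)
If s mol/L of Bi₂S₃ dissolves, [Bi³⁺] = 2s and [S²⁻] = 3s.
Ksp = [Bi³⁺]^2[S²⁻]^3 = (2s)^2 · (3s)^3 = 108s^5 = 2.12×10⁻⁹⁷
s = 1.81×10⁻²⁰ mol L⁻¹
[Bi³⁺] = 2s = 3.63×10⁻²⁰ mol L⁻¹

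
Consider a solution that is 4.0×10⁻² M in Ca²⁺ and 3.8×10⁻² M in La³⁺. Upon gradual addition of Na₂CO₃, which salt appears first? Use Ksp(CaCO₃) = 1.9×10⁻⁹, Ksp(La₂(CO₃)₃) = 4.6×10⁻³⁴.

La₂(CO₃)₃

Precipitation of each salt begins when its ion product equals Ksp.
For CaCO₃: [CO₃²⁻] = (Ksp/[Ca²⁺]) = 4.8×10⁻⁸ M
For La₂(CO₃)₃: [CO₃²⁻] = (Ksp/[La³⁺]^2)^(1/3) = 6.8×10⁻¹¹ M
The smaller threshold [CO₃²⁻] is reached first, so La₂(CO₃)₃ precipitates first.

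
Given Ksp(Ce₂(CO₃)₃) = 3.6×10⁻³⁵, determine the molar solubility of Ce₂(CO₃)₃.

5.1×10⁻⁸ M

Ce₂(CO₃)₃(s) ⇌ 2 Ce³⁺(aq) + 3 CO₃²⁻(aq)
With molar solubility s: [Ce³⁺] = 2s, [CO₃²⁻] = 3s.
Ksp = [Ce³⁺]^2[CO₃²⁻]^3 = (2s)^2 · (3s)^3 = 108s^5
108s^5 = 3.6×10⁻³⁵  ⇒  s^5 = 3.3×10⁻³⁷
Taking the 5th root, s = 5.1×10⁻⁸ mol/L.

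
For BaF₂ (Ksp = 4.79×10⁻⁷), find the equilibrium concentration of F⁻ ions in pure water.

BaF₂(s) ⇌ Ba²⁺(aq) + 2 F⁻(aq)
Let s be the molar solubility. Then [Ba²⁺] = s and [F⁻] = 2s.
Ksp = [Ba²⁺][F⁻]^2 = s · (2s)^2 = 4s^3 = 4.79×10⁻⁷
s = 4.93×10⁻³ mol/L
[F⁻] = 2s = 9.86×10⁻³ mol/L

9.86×10⁻³ M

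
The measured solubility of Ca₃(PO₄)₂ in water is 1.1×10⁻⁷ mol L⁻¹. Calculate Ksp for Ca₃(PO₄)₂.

Ksp = 1.7×10⁻³³

Ca₃(PO₄)₂(s) ⇌ 3 Ca²⁺(aq) + 2 PO₄³⁻(aq)
Let s be the molar solubility. Then [Ca²⁺] = 3s and [PO₄³⁻] = 2s.
Ksp = [Ca²⁺]^3[PO₄³⁻]^2 = (3s)^3 · (2s)^2 = 108s^5
Ksp = 108 × (1.1×10⁻⁷)^5 = 1.7×10⁻³³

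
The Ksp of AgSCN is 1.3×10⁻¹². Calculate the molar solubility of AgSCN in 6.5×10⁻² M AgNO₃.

2.0×10⁻¹¹ M

AgSCN(s) ⇌ Ag⁺(aq) + SCN⁻(aq)
Let s be the solubility of AgSCN here. The common ion gives [Ag⁺] ≈ 6.5×10⁻² M, and [SCN⁻] = s.
Ksp = [Ag⁺][SCN⁻] = (6.5×10⁻²)s
s = 1.3×10⁻¹² / (6.5×10⁻²) = 2.0×10⁻¹¹
s = 2.0×10⁻¹¹ M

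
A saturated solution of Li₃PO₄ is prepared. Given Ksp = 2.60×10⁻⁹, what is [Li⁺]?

Li₃PO₄(s) ⇌ 3 Li⁺(aq) + PO₄³⁻(aq)
Call the molar solubility s, so that [Li⁺] = 3s and [PO₄³⁻] = s.
Ksp = [Li⁺]^3[PO₄³⁻] = (3s)^3 · s = 27s^4 = 2.60×10⁻⁹
s = 3.13×10⁻³ mol/L
[Li⁺] = 3s = 9.40×10⁻³ mol/L

9.40×10⁻³ M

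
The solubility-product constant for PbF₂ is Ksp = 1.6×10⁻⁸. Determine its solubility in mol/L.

PbF₂(s) ⇌ Pb²⁺(aq) + 2 F⁻(aq)
With molar solubility s: [Pb²⁺] = s, [F⁻] = 2s.
Ksp = [Pb²⁺][F⁻]^2 = s · (2s)^2 = 4s^3
4s^3 = 1.6×10⁻⁸  ⇒  s^3 = 4.0×10⁻⁹
s = (4.0×10⁻⁹)^(1/3) = 1.6×10⁻³ mol L⁻¹

1.6×10⁻³ M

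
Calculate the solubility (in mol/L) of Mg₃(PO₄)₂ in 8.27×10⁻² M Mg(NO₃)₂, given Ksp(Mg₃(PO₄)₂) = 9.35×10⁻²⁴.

6.43×10⁻¹¹ M

Mg₃(PO₄)₂(s) ⇌ 3 Mg²⁺(aq) + 2 PO₄³⁻(aq)
With Mg²⁺ already at 8.27×10⁻² M and s small, take [Mg²⁺] ≈ 8.27×10⁻² M and [PO₄³⁻] = 2s.
Ksp = [Mg²⁺]^3[PO₄³⁻]^2 = (8.27×10⁻²)^3(2s)^2
(2s)^2 = 9.35×10⁻²⁴ / (8.27×10⁻²)^3 = 1.65×10⁻²⁰
s = 6.43×10⁻¹¹ M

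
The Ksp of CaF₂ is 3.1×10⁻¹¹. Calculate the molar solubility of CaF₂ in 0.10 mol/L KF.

3.1×10⁻⁹ M

CaF₂(s) ⇌ Ca²⁺(aq) + 2 F⁻(aq)
F⁻ is already present at 0.10 mol/L. If s mol/L of CaF₂ dissolves, [Ca²⁺] = s while [F⁻] ≈ 0.10 mol/L.
Ksp = [Ca²⁺][F⁻]^2 = s(0.10)^2
s = 3.1×10⁻¹¹ / (0.10)^2 = 3.1×10⁻⁹
s = 3.1×10⁻⁹ mol/L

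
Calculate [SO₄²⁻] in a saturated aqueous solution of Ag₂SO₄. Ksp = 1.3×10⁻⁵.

Ag₂SO₄(s) ⇌ 2 Ag⁺(aq) + SO₄²⁻(aq)
With molar solubility s: [Ag⁺] = 2s, [SO₄²⁻] = s.
Ksp = [Ag⁺]^2[SO₄²⁻] = (2s)^2 · s = 4s^3 = 1.3×10⁻⁵
s = 1.5×10⁻² M
[SO₄²⁻] = s = 1.5×10⁻² M

1.5×10⁻² M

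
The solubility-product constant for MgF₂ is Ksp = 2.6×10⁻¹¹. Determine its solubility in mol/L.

MgF₂(s) ⇌ Mg²⁺(aq) + 2 F⁻(aq)
Let s be the molar solubility. Then [Mg²⁺] = s and [F⁻] = 2s.
Ksp = [Mg²⁺][F⁻]^2 = s · (2s)^2 = 4s^3
4s^3 = 2.6×10⁻¹¹  ⇒  s^3 = 6.5×10⁻¹²
s = 1.9×10⁻⁴ mol L⁻¹

1.9×10⁻⁴ M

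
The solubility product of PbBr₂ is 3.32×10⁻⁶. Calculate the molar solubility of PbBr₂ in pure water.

PbBr₂(s) ⇌ Pb²⁺(aq) + 2 Br⁻(aq)
Let s be the molar solubility. Then [Pb²⁺] = s and [Br⁻] = 2s.
Ksp = [Pb²⁺][Br⁻]^2 = s · (2s)^2 = 4s^3
4s^3 = 3.32×10⁻⁶  ⇒  s^3 = 8.30×10⁻⁷
s = 9.40×10⁻³ M

9.40×10⁻³ M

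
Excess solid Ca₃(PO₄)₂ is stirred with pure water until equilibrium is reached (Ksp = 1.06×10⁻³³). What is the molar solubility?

9.96×10⁻⁸ M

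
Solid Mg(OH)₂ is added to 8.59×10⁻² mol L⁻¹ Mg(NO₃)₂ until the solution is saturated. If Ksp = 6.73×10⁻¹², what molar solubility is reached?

4.43×10⁻⁶ M

Mg(OH)₂(s) ⇌ Mg²⁺(aq) + 2 OH⁻(aq)
Let s be the solubility of Mg(OH)₂ here. The common ion gives [Mg²⁺] ≈ 8.59×10⁻² mol L⁻¹, and [OH⁻] = 2s.
Ksp = [Mg²⁺][OH⁻]^2 = (8.59×10⁻²)(2s)^2
(2s)^2 = 6.73×10⁻¹² / (8.59×10⁻²) = 7.83×10⁻¹¹
s = 4.43×10⁻⁶ mol L⁻¹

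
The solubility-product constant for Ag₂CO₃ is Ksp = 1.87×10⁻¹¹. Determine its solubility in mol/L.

1.67×10⁻⁴ M

Ag₂CO₃(s) ⇌ 2 Ag⁺(aq) + CO₃²⁻(aq)
With molar solubility s: [Ag⁺] = 2s, [CO₃²⁻] = s.
Ksp = [Ag⁺]^2[CO₃²⁻] = (2s)^2 · s = 4s^3
4s^3 = 1.87×10⁻¹¹  ⇒  s^3 = 4.68×10⁻¹²
s = 1.67×10⁻⁴ mol L⁻¹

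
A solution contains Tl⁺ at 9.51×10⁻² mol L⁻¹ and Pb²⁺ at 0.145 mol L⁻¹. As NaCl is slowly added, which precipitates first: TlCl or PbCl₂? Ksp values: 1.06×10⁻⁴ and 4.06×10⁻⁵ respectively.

TlCl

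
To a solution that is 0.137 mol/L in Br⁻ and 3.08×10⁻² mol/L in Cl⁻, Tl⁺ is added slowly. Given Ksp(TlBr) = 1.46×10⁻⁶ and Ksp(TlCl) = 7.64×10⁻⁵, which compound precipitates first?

TlBr

A salt starts to precipitate once the ion product Q reaches its Ksp.
For TlBr: [Tl⁺] = (Ksp/[Br⁻]) = 1.07×10⁻⁵ mol/L
For TlCl: [Tl⁺] = (Ksp/[Cl⁻]) = 2.48×10⁻³ mol/L
Since TlBr needs less Tl⁺ to reach saturation, it precipitates first.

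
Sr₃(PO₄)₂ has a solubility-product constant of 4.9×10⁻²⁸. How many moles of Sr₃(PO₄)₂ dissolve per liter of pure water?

1.4×10⁻⁶ M

Sr₃(PO₄)₂(s) ⇌ 3 Sr²⁺(aq) + 2 PO₄³⁻(aq)
Let s be the molar solubility. Then [Sr²⁺] = 3s and [PO₄³⁻] = 2s.
Ksp = [Sr²⁺]^3[PO₄³⁻]^2 = (3s)^3 · (2s)^2 = 108s^5
108s^5 = 4.9×10⁻²⁸  ⇒  s^5 = 4.5×10⁻³⁰
s = (4.5×10⁻³⁰)^(1/5) = 1.4×10⁻⁶ mol L⁻¹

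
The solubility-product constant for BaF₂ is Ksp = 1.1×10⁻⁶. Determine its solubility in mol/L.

BaF₂(s) ⇌ Ba²⁺(aq) + 2 F⁻(aq)
Call the molar solubility s, so that [Ba²⁺] = s and [F⁻] = 2s.
Ksp = [Ba²⁺][F⁻]^2 = s · (2s)^2 = 4s^3
4s^3 = 1.1×10⁻⁶  ⇒  s^3 = 2.8×10⁻⁷
s = (2.8×10⁻⁷)^(1/3) = 6.5×10⁻³ mol/L

6.5×10⁻³ M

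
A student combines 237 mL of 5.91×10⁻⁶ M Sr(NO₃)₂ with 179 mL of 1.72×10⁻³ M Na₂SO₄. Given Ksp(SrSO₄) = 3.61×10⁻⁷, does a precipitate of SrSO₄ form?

No

Total volume after mixing = 237 + 179 = 416 mL.
[Sr²⁺] = (5.91×10⁻⁶)(237)/416 = 3.37×10⁻⁶ M
[SO₄²⁻] = (1.72×10⁻³)(179)/416 = 7.40×10⁻⁴ M
Q = [Sr²⁺][SO₄²⁻] = 2.49×10⁻⁹
Since Q (2.49×10⁻⁹) is less than Ksp (3.61×10⁻⁷), no SrSO₄ precipitates.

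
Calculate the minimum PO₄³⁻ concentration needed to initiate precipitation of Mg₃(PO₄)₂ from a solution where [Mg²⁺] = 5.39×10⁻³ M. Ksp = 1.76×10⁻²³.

1.06×10⁻⁸ M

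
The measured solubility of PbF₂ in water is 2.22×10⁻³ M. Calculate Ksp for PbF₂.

Ksp = 4.38×10⁻⁸

PbF₂(s) ⇌ Pb²⁺(aq) + 2 F⁻(aq)
With molar solubility s: [Pb²⁺] = s, [F⁻] = 2s.
Ksp = [Pb²⁺][F⁻]^2 = s · (2s)^2 = 4s^3
Ksp = 4 × (2.22×10⁻³)^3 = 4.38×10⁻⁸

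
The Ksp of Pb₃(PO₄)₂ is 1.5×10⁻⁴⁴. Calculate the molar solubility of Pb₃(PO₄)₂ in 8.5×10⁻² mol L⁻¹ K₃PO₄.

Pb₃(PO₄)₂(s) ⇌ 3 Pb²⁺(aq) + 2 PO₄³⁻(aq)
PO₄³⁻ is already present at 8.5×10⁻² mol L⁻¹. If s mol/L of Pb₃(PO₄)₂ dissolves, [Pb²⁺] = 3s while [PO₄³⁻] ≈ 8.5×10⁻² mol L⁻¹.
Ksp = [Pb²⁺]^3[PO₄³⁻]^2 = (3s)^3(8.5×10⁻²)^2
(3s)^3 = 1.5×10⁻⁴⁴ / (8.5×10⁻²)^2 = 2.1×10⁻⁴²
s = 4.3×10⁻¹⁵ mol L⁻¹

4.3×10⁻¹⁵ M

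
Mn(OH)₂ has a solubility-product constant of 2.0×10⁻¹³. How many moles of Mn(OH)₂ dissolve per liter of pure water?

3.7×10⁻⁵ M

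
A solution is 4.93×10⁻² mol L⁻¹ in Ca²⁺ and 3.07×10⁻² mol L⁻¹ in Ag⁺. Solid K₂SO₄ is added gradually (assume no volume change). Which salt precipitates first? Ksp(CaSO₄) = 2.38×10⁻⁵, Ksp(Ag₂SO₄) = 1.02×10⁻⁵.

CaSO₄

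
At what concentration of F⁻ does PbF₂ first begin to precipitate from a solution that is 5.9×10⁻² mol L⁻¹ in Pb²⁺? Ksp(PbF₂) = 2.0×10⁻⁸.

5.8×10⁻⁴ M

The threshold for precipitation is Q = Ksp.
PbF₂(s) ⇌ Pb²⁺(aq) + 2 F⁻(aq)
Ksp = [Pb²⁺][F⁻]^2 = [F⁻]^2(5.9×10⁻²)
[F⁻]^2 = 2.0×10⁻⁸ / (5.9×10⁻²) = 3.4×10⁻⁷
[F⁻] = 5.8×10⁻⁴ mol L⁻¹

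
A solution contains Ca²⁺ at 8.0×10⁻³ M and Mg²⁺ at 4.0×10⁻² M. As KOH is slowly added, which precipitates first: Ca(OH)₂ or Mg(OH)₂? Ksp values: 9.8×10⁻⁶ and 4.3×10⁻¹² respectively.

A salt starts to precipitate once the ion product Q reaches its Ksp.
For Ca(OH)₂: [OH⁻] = (Ksp/[Ca²⁺])^(1/2) = 3.5×10⁻² M
For Mg(OH)₂: [OH⁻] = (Ksp/[Mg²⁺])^(1/2) = 1.0×10⁻⁵ M
Since Mg(OH)₂ needs less OH⁻ to reach saturation, it precipitates first.

Mg(OH)₂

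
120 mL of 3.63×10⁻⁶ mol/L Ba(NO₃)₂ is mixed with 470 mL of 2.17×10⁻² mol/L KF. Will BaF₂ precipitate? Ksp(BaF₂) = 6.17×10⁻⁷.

No

After mixing, V = 120 mL + 470 mL = 590 mL.
[Ba²⁺] = (3.63×10⁻⁶)(120)/590 = 7.38×10⁻⁷ mol/L
[F⁻] = (2.17×10⁻²)(470)/590 = 1.73×10⁻² mol/L
Q = [Ba²⁺][F⁻]^2 = 2.21×10⁻¹⁰
Q = 2.21×10⁻¹⁰ < Ksp = 6.17×10⁻⁷, so the solution is unsaturated and no precipitate forms.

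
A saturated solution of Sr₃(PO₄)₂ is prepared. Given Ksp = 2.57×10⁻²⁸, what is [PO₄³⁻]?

2.38×10⁻⁶ M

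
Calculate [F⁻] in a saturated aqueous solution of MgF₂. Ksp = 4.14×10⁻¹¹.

MgF₂(s) ⇌ Mg²⁺(aq) + 2 F⁻(aq)
Let s be the molar solubility. Then [Mg²⁺] = s and [F⁻] = 2s.
Ksp = [Mg²⁺][F⁻]^2 = s · (2s)^2 = 4s^3 = 4.14×10⁻¹¹
s = 2.18×10⁻⁴ mol L⁻¹
[F⁻] = 2s = 4.36×10⁻⁴ mol L⁻¹

4.36×10⁻⁴ M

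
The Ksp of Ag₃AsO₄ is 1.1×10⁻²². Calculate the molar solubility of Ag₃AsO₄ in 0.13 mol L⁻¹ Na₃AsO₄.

3.2×10⁻⁸ M

Ag₃AsO₄(s) ⇌ 3 Ag⁺(aq) + AsO₄³⁻(aq)
Let s be the solubility of Ag₃AsO₄ here. The common ion gives [AsO₄³⁻] ≈ 0.13 mol L⁻¹, and [Ag⁺] = 3s.
Ksp = [Ag⁺]^3[AsO₄³⁻] = (3s)^3(0.13)
(3s)^3 = 1.1×10⁻²² / (0.13) = 8.5×10⁻²²
s = 3.2×10⁻⁸ mol L⁻¹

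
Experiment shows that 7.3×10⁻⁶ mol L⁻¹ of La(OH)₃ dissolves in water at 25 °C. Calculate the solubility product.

Ksp = 7.7×10⁻²⁰

La(OH)₃(s) ⇌ La³⁺(aq) + 3 OH⁻(aq)
For each mole of La(OH)₃ that dissolves per liter, [La³⁺] = s and [OH⁻] = 3s; let s denote this solubility.
Ksp = [La³⁺][OH⁻]^3 = s · (3s)^3 = 27s^4
Ksp = 27 × (7.3×10⁻⁶)^4 = 7.7×10⁻²⁰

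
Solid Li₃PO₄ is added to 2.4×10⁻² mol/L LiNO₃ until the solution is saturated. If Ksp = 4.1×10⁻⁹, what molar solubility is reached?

Li₃PO₄(s) ⇌ 3 Li⁺(aq) + PO₄³⁻(aq)
The solution already contains Li⁺ at 2.4×10⁻² mol/L. Let s be the molar solubility of Li₃PO₄.
[Li⁺] ≈ 2.4×10⁻² mol/L (common ion dominates); [PO₄³⁻] = s.
Ksp = [Li⁺]^3[PO₄³⁻] = (2.4×10⁻²)^3s
s = 4.1×10⁻⁹ / (2.4×10⁻²)^3 = 3.0×10⁻⁴
s = 3.0×10⁻⁴ mol/L

3.0×10⁻⁴ M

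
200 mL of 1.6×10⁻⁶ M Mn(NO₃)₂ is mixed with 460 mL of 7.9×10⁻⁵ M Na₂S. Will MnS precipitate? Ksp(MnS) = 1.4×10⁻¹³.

Yes

After mixing, V = 200 mL + 460 mL = 660 mL.
[Mn²⁺] = (1.6×10⁻⁶)(200)/660 = 4.8×10⁻⁷ M
[S²⁻] = (7.9×10⁻⁵)(460)/660 = 5.5×10⁻⁵ M
Q = [Mn²⁺][S²⁻] = 2.7×10⁻¹¹
Because Q > Ksp (2.7×10⁻¹¹ vs 1.4×10⁻¹³), a precipitate of MnS forms.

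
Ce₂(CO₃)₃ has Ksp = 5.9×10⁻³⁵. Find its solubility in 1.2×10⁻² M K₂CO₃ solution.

2.9×10⁻¹⁵ M

Ce₂(CO₃)₃(s) ⇌ 2 Ce³⁺(aq) + 3 CO₃²⁻(aq)
Let s be the solubility of Ce₂(CO₃)₃ here. The common ion gives [CO₃²⁻] ≈ 1.2×10⁻² M, and [Ce³⁺] = 2s.
Ksp = [Ce³⁺]^2[CO₃²⁻]^3 = (2s)^2(1.2×10⁻²)^3
(2s)^2 = 5.9×10⁻³⁵ / (1.2×10⁻²)^3 = 3.4×10⁻²⁹
s = 2.9×10⁻¹⁵ M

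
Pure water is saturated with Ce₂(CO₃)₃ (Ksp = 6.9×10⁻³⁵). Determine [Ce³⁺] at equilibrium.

1.2×10⁻⁷ M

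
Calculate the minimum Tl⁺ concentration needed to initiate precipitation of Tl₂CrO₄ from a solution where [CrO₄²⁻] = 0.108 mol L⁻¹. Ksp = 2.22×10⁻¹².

4.53×10⁻⁶ M

Precipitation begins when Q = Ksp.
Tl₂CrO₄(s) ⇌ 2 Tl⁺(aq) + CrO₄²⁻(aq)
Ksp = [Tl⁺]^2[CrO₄²⁻] = [Tl⁺]^2(0.108)
[Tl⁺]^2 = 2.22×10⁻¹² / (0.108) = 2.06×10⁻¹¹
[Tl⁺] = 4.53×10⁻⁶ mol L⁻¹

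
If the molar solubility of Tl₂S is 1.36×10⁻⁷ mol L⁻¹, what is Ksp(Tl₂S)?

Ksp = 1.01×10⁻²⁰

Tl₂S(s) ⇌ 2 Tl⁺(aq) + S²⁻(aq)
With molar solubility s: [Tl⁺] = 2s, [S²⁻] = s.
Ksp = [Tl⁺]^2[S²⁻] = (2s)^2 · s = 4s^3
Ksp = 4 × (1.36×10⁻⁷)^3 = 1.01×10⁻²⁰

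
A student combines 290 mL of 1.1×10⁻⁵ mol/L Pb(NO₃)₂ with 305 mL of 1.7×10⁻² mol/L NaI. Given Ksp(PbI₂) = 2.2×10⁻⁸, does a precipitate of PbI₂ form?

No

The combined volume is 595 mL.
[Pb²⁺] = (1.1×10⁻⁵)(290)/595 = 5.4×10⁻⁶ mol/L
[I⁻] = (1.7×10⁻²)(305)/595 = 8.7×10⁻³ mol/L
Q = [Pb²⁺][I⁻]^2 = 4.1×10⁻¹⁰
Q = 4.1×10⁻¹⁰ < Ksp = 2.2×10⁻⁸, so the solution is unsaturated and no precipitate forms.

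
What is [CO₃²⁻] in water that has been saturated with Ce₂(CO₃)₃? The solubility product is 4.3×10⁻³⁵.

1.6×10⁻⁷ M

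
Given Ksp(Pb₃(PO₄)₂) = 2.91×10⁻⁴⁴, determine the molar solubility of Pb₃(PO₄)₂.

Pb₃(PO₄)₂(s) ⇌ 3 Pb²⁺(aq) + 2 PO₄³⁻(aq)
If s mol/L of Pb₃(PO₄)₂ dissolves, [Pb²⁺] = 3s and [PO₄³⁻] = 2s.
Ksp = [Pb²⁺]^3[PO₄³⁻]^2 = (3s)^3 · (2s)^2 = 108s^5
108s^5 = 2.91×10⁻⁴⁴  ⇒  s^5 = 2.69×10⁻⁴⁶
s = 7.69×10⁻¹⁰ M

7.69×10⁻¹⁰ M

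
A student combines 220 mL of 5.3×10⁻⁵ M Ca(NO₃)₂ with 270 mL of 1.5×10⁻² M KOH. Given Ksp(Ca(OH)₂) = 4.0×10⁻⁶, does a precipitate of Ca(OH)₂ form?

No

The combined volume is 490 mL.
[Ca²⁺] = (5.3×10⁻⁵)(220)/490 = 2.4×10⁻⁵ M
[OH⁻] = (1.5×10⁻²)(270)/490 = 8.3×10⁻³ M
Q = [Ca²⁺][OH⁻]^2 = 1.6×10⁻⁹
Q < Ksp (1.6×10⁻⁹ vs 4.0×10⁻⁶); the solution remains unsaturated and no precipitate forms.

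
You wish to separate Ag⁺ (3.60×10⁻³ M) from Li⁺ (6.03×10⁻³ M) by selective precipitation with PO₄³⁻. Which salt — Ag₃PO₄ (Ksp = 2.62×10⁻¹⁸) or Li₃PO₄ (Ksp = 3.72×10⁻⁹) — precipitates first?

Precipitation of each salt begins when its ion product equals Ksp.
For Ag₃PO₄: [PO₄³⁻] = (Ksp/[Ag⁺]^3) = 5.62×10⁻¹¹ M
For Li₃PO₄: [PO₄³⁻] = (Ksp/[Li⁺]^3) = 1.70×10⁻² M
The smaller threshold [PO₄³⁻] is reached first, so Ag₃PO₄ precipitates first.

Ag₃PO₄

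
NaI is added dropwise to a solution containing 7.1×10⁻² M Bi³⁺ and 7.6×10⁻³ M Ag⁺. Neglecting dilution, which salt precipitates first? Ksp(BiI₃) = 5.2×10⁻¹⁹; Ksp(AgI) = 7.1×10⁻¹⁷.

A salt starts to precipitate once the ion product Q reaches its Ksp.
For BiI₃: [I⁻] = (Ksp/[Bi³⁺])^(1/3) = 1.9×10⁻⁶ M
For AgI: [I⁻] = (Ksp/[Ag⁺]) = 9.3×10⁻¹⁵ M
Since AgI needs less I⁻ to reach saturation, it precipitates first.

AgI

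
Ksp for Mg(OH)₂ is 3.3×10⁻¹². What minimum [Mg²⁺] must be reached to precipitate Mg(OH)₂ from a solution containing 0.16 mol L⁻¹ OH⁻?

Each salt precipitates once Q = Ksp for that salt.
Mg(OH)₂(s) ⇌ Mg²⁺(aq) + 2 OH⁻(aq)
Ksp = [Mg²⁺][OH⁻]^2 = [Mg²⁺](0.16)^2
[Mg²⁺] = 3.3×10⁻¹² / (0.16)^2 = 1.3×10⁻¹⁰
[Mg²⁺] = 1.3×10⁻¹⁰ mol L⁻¹

1.3×10⁻¹⁰ M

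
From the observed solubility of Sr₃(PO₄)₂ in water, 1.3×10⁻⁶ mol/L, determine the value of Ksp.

Ksp = 4.0×10⁻²⁸

Sr₃(PO₄)₂(s) ⇌ 3 Sr²⁺(aq) + 2 PO₄³⁻(aq)
For each mole of Sr₃(PO₄)₂ that dissolves per liter, [Sr²⁺] = 3s and [PO₄³⁻] = 2s; let s denote this solubility.
Ksp = [Sr²⁺]^3[PO₄³⁻]^2 = (3s)^3 · (2s)^2 = 108s^5
Ksp = 108 × (1.3×10⁻⁶)^5 = 4.0×10⁻²⁸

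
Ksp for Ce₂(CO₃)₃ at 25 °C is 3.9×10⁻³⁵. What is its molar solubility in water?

Ce₂(CO₃)₃(s) ⇌ 2 Ce³⁺(aq) + 3 CO₃²⁻(aq)
For each mole of Ce₂(CO₃)₃ that dissolves per liter, [Ce³⁺] = 2s and [CO₃²⁻] = 3s; let s denote this solubility.
Ksp = [Ce³⁺]^2[CO₃²⁻]^3 = (2s)^2 · (3s)^3 = 108s^5
108s^5 = 3.9×10⁻³⁵  ⇒  s^5 = 3.6×10⁻³⁷
s = (3.6×10⁻³⁷)^(1/5) = 5.1×10⁻⁸ mol L⁻¹

5.1×10⁻⁸ M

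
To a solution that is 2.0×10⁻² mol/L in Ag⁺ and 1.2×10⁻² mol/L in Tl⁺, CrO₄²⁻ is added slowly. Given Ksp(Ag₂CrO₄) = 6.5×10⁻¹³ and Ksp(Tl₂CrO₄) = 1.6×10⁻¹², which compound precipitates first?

A salt starts to precipitate once the ion product Q reaches its Ksp.
For Ag₂CrO₄: [CrO₄²⁻] = (Ksp/[Ag⁺]^2) = 1.6×10⁻⁹ mol/L
For Tl₂CrO₄: [CrO₄²⁻] = (Ksp/[Tl⁺]^2) = 1.1×10⁻⁸ mol/L
Since Ag₂CrO₄ needs less CrO₄²⁻ to reach saturation, it precipitates first.

Ag₂CrO₄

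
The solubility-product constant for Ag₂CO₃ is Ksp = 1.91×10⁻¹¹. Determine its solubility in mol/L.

1.68×10⁻⁴ M

Ag₂CO₃(s) ⇌ 2 Ag⁺(aq) + CO₃²⁻(aq)
Call the molar solubility s, so that [Ag⁺] = 2s and [CO₃²⁻] = s.
Ksp = [Ag⁺]^2[CO₃²⁻] = (2s)^2 · s = 4s^3
4s^3 = 1.91×10⁻¹¹  ⇒  s^3 = 4.78×10⁻¹²
s = 1.68×10⁻⁴ mol/L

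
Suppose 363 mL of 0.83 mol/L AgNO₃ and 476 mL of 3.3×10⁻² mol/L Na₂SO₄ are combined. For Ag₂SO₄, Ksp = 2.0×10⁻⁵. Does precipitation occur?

Yes

After mixing, V = 363 mL + 476 mL = 839 mL.
[Ag⁺] = (0.83)(363)/839 = 0.36 mol/L
[SO₄²⁻] = (3.3×10⁻²)(476)/839 = 1.9×10⁻² mol/L
Q = [Ag⁺]^2[SO₄²⁻] = 2.4×10⁻³
Q = 2.4×10⁻³ > Ksp = 2.0×10⁻⁵, so the solution is supersaturated and Ag₂SO₄ precipitates.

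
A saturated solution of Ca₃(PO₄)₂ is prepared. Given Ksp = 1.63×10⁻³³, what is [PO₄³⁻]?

2.17×10⁻⁷ M

Ca₃(PO₄)₂(s) ⇌ 3 Ca²⁺(aq) + 2 PO₄³⁻(aq)
Call the molar solubility s, so that [Ca²⁺] = 3s and [PO₄³⁻] = 2s.
Ksp = [Ca²⁺]^3[PO₄³⁻]^2 = (3s)^3 · (2s)^2 = 108s^5 = 1.63×10⁻³³
s = 1.09×10⁻⁷ M
[PO₄³⁻] = 2s = 2.17×10⁻⁷ M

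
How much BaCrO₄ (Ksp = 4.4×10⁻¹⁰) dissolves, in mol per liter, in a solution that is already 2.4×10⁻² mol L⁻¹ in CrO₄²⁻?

BaCrO₄(s) ⇌ Ba²⁺(aq) + CrO₄²⁻(aq)
The solution already contains CrO₄²⁻ at 2.4×10⁻² mol L⁻¹. Let s be the molar solubility of BaCrO₄.
[CrO₄²⁻] ≈ 2.4×10⁻² mol L⁻¹ (common ion dominates); [Ba²⁺] = s.
Ksp = [Ba²⁺][CrO₄²⁻] = s(2.4×10⁻²)
s = 4.4×10⁻¹⁰ / (2.4×10⁻²) = 1.8×10⁻⁸
s = 1.8×10⁻⁸ mol L⁻¹

1.8×10⁻⁸ M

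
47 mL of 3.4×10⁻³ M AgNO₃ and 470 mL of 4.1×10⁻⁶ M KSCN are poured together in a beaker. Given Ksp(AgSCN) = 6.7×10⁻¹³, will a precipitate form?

Total volume after mixing = 47 + 470 = 517 mL.
[Ag⁺] = (3.4×10⁻³)(47)/517 = 3.1×10⁻⁴ M
[SCN⁻] = (4.1×10⁻⁶)(470)/517 = 3.7×10⁻⁶ M
Q = [Ag⁺][SCN⁻] = 1.2×10⁻⁹
Because Q > Ksp (1.2×10⁻⁹ vs 6.7×10⁻¹³), a precipitate of AgSCN forms.

Yes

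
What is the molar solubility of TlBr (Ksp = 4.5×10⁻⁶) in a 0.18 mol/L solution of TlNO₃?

TlBr(s) ⇌ Tl⁺(aq) + Br⁻(aq)
Let s be the solubility of TlBr here. The common ion gives [Tl⁺] ≈ 0.18 mol/L, and [Br⁻] = s.
Ksp = [Tl⁺][Br⁻] = (0.18)s
s = 4.5×10⁻⁶ / (0.18) = 2.5×10⁻⁵
s = 2.5×10⁻⁵ mol/L

2.5×10⁻⁵ M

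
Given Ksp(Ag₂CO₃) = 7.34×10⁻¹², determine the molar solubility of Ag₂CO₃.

1.22×10⁻⁴ M

Ag₂CO₃(s) ⇌ 2 Ag⁺(aq) + CO₃²⁻(aq)
For each mole of Ag₂CO₃ that dissolves per liter, [Ag⁺] = 2s and [CO₃²⁻] = s; let s denote this solubility.
Ksp = [Ag⁺]^2[CO₃²⁻] = (2s)^2 · s = 4s^3
4s^3 = 7.34×10⁻¹²  ⇒  s^3 = 1.84×10⁻¹²
s = 1.22×10⁻⁴ mol/L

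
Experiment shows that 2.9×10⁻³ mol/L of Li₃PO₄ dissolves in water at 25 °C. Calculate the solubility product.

Ksp = 1.9×10⁻⁹

Li₃PO₄(s) ⇌ 3 Li⁺(aq) + PO₄³⁻(aq)
Let s be the molar solubility. Then [Li⁺] = 3s and [PO₄³⁻] = s.
Ksp = [Li⁺]^3[PO₄³⁻] = (3s)^3 · s = 27s^4
Ksp = 27 × (2.9×10⁻³)^4 = 1.9×10⁻⁹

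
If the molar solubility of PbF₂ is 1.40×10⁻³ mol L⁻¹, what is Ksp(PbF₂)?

PbF₂(s) ⇌ Pb²⁺(aq) + 2 F⁻(aq)
With molar solubility s: [Pb²⁺] = s, [F⁻] = 2s.
Ksp = [Pb²⁺][F⁻]^2 = s · (2s)^2 = 4s^3
Ksp = 4 × (1.40×10⁻³)^3 = 1.10×10⁻⁸

Ksp = 1.10×10⁻⁸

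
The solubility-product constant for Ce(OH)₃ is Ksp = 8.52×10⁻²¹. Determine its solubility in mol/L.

Ce(OH)₃(s) ⇌ Ce³⁺(aq) + 3 OH⁻(aq)
Call the molar solubility s, so that [Ce³⁺] = s and [OH⁻] = 3s.
Ksp = [Ce³⁺][OH⁻]^3 = s · (3s)^3 = 27s^4
27s^4 = 8.52×10⁻²¹  ⇒  s^4 = 3.16×10⁻²²
s = (3.16×10⁻²²)^(1/4) = 4.21×10⁻⁶ mol/L

4.21×10⁻⁶ M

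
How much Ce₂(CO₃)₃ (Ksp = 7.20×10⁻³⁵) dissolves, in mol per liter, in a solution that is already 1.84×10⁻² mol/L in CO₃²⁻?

Ce₂(CO₃)₃(s) ⇌ 2 Ce³⁺(aq) + 3 CO₃²⁻(aq)
With CO₃²⁻ already at 1.84×10⁻² mol/L and s small, take [CO₃²⁻] ≈ 1.84×10⁻² mol/L and [Ce³⁺] = 2s.
Ksp = [Ce³⁺]^2[CO₃²⁻]^3 = (2s)^2(1.84×10⁻²)^3
(2s)^2 = 7.20×10⁻³⁵ / (1.84×10⁻²)^3 = 1.16×10⁻²⁹
s = 1.70×10⁻¹⁵ mol/L

1.70×10⁻¹⁵ M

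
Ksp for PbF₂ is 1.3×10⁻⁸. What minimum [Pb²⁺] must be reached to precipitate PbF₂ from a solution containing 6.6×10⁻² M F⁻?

The threshold for precipitation is Q = Ksp.
PbF₂(s) ⇌ Pb²⁺(aq) + 2 F⁻(aq)
Ksp = [Pb²⁺][F⁻]^2 = [Pb²⁺](6.6×10⁻²)^2
[Pb²⁺] = 1.3×10⁻⁸ / (6.6×10⁻²)^2 = 3.0×10⁻⁶
[Pb²⁺] = 3.0×10⁻⁶ M

3.0×10⁻⁶ M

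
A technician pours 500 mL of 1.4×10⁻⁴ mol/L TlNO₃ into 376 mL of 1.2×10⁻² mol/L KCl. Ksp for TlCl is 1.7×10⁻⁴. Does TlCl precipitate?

Total volume after mixing = 500 + 376 = 876 mL.
[Tl⁺] = (1.4×10⁻⁴)(500)/876 = 8.0×10⁻⁵ mol/L
[Cl⁻] = (1.2×10⁻²)(376)/876 = 5.2×10⁻³ mol/L
Q = [Tl⁺][Cl⁻] = 4.1×10⁻⁷
Since Q (4.1×10⁻⁷) is less than Ksp (1.7×10⁻⁴), no TlCl precipitates.

No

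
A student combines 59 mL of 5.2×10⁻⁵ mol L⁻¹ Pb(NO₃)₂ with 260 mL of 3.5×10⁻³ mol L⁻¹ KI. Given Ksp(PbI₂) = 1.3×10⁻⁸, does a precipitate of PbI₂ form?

No

Total volume after mixing = 59 + 260 = 319 mL.
[Pb²⁺] = (5.2×10⁻⁵)(59)/319 = 9.6×10⁻⁶ mol L⁻¹
[I⁻] = (3.5×10⁻³)(260)/319 = 2.9×10⁻³ mol L⁻¹
Q = [Pb²⁺][I⁻]^2 = 7.8×10⁻¹¹
Q = 7.8×10⁻¹¹ < Ksp = 1.3×10⁻⁸, so the solution is unsaturated and no precipitate forms.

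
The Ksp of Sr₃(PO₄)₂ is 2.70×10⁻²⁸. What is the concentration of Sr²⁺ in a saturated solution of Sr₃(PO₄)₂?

Sr₃(PO₄)₂(s) ⇌ 3 Sr²⁺(aq) + 2 PO₄³⁻(aq)
If s mol/L of Sr₃(PO₄)₂ dissolves, [Sr²⁺] = 3s and [PO₄³⁻] = 2s.
Ksp = [Sr²⁺]^3[PO₄³⁻]^2 = (3s)^3 · (2s)^2 = 108s^5 = 2.70×10⁻²⁸
s = 1.20×10⁻⁶ mol L⁻¹
[Sr²⁺] = 3s = 3.60×10⁻⁶ mol L⁻¹

3.60×10⁻⁶ M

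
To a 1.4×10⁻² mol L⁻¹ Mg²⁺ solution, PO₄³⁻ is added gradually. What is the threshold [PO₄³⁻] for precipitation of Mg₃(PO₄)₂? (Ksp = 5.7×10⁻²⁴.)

1.4×10⁻⁹ M

Each salt precipitates once Q = Ksp for that salt.
Mg₃(PO₄)₂(s) ⇌ 3 Mg²⁺(aq) + 2 PO₄³⁻(aq)
Ksp = [Mg²⁺]^3[PO₄³⁻]^2 = [PO₄³⁻]^2(1.4×10⁻²)^3
[PO₄³⁻]^2 = 5.7×10⁻²⁴ / (1.4×10⁻²)^3 = 2.1×10⁻¹⁸
[PO₄³⁻] = 1.4×10⁻⁹ mol L⁻¹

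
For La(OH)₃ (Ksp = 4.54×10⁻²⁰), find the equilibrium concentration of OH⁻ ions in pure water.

1.92×10⁻⁵ M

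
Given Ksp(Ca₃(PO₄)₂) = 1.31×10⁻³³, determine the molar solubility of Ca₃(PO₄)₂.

Ca₃(PO₄)₂(s) ⇌ 3 Ca²⁺(aq) + 2 PO₄³⁻(aq)
Call the molar solubility s, so that [Ca²⁺] = 3s and [PO₄³⁻] = 2s.
Ksp = [Ca²⁺]^3[PO₄³⁻]^2 = (3s)^3 · (2s)^2 = 108s^5
108s^5 = 1.31×10⁻³³  ⇒  s^5 = 1.21×10⁻³⁵
Taking the 5th root, s = 1.04×10⁻⁷ M.

1.04×10⁻⁷ M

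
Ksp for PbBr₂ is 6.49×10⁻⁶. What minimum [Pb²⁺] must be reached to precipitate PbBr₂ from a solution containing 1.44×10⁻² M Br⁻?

Precipitation begins when Q = Ksp.
PbBr₂(s) ⇌ Pb²⁺(aq) + 2 Br⁻(aq)
Ksp = [Pb²⁺][Br⁻]^2 = [Pb²⁺](1.44×10⁻²)^2
[Pb²⁺] = 6.49×10⁻⁶ / (1.44×10⁻²)^2 = 3.13×10⁻²
[Pb²⁺] = 3.13×10⁻² M

3.13×10⁻² M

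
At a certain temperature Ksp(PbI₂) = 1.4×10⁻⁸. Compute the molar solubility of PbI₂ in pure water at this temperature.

1.5×10⁻³ M

PbI₂(s) ⇌ Pb²⁺(aq) + 2 I⁻(aq)
For each mole of PbI₂ that dissolves per liter, [Pb²⁺] = s and [I⁻] = 2s; let s denote this solubility.
Ksp = [Pb²⁺][I⁻]^2 = s · (2s)^2 = 4s^3
4s^3 = 1.4×10⁻⁸  ⇒  s^3 = 3.5×10⁻⁹
Taking the 3rd root, s = 1.5×10⁻³ M.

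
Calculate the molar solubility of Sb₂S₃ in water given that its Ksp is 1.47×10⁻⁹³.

Sb₂S₃(s) ⇌ 2 Sb³⁺(aq) + 3 S²⁻(aq)
Let s be the molar solubility. Then [Sb³⁺] = 2s and [S²⁻] = 3s.
Ksp = [Sb³⁺]^2[S²⁻]^3 = (2s)^2 · (3s)^3 = 108s^5
108s^5 = 1.47×10⁻⁹³  ⇒  s^5 = 1.36×10⁻⁹⁵
s = 1.06×10⁻¹⁹ mol L⁻¹

1.06×10⁻¹⁹ M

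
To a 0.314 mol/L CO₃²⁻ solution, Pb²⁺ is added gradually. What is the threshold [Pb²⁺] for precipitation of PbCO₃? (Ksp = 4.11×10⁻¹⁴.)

1.31×10⁻¹³ M

A salt starts to precipitate once the ion product Q reaches its Ksp.
PbCO₃(s) ⇌ Pb²⁺(aq) + CO₃²⁻(aq)
Ksp = [Pb²⁺][CO₃²⁻] = [Pb²⁺](0.314)
[Pb²⁺] = 4.11×10⁻¹⁴ / (0.314) = 1.31×10⁻¹³
[Pb²⁺] = 1.31×10⁻¹³ mol/L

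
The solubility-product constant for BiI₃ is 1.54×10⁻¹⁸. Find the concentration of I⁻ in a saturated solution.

BiI₃(s) ⇌ Bi³⁺(aq) + 3 I⁻(aq)
For each mole of BiI₃ that dissolves per liter, [Bi³⁺] = s and [I⁻] = 3s; let s denote this solubility.
Ksp = [Bi³⁺][I⁻]^3 = s · (3s)^3 = 27s^4 = 1.54×10⁻¹⁸
s = 1.55×10⁻⁵ mol L⁻¹
[I⁻] = 3s = 4.64×10⁻⁵ mol L⁻¹

4.64×10⁻⁵ M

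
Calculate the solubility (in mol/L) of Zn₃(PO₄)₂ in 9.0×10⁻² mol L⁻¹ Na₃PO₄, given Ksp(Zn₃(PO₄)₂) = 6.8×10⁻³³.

3.1×10⁻¹¹ M

Zn₃(PO₄)₂(s) ⇌ 3 Zn²⁺(aq) + 2 PO₄³⁻(aq)
With PO₄³⁻ already at 9.0×10⁻² mol L⁻¹ and s small, take [PO₄³⁻] ≈ 9.0×10⁻² mol L⁻¹ and [Zn²⁺] = 3s.
Ksp = [Zn²⁺]^3[PO₄³⁻]^2 = (3s)^3(9.0×10⁻²)^2
(3s)^3 = 6.8×10⁻³³ / (9.0×10⁻²)^2 = 8.4×10⁻³¹
s = 3.1×10⁻¹¹ mol L⁻¹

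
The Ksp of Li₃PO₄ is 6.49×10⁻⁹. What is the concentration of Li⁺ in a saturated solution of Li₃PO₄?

Li₃PO₄(s) ⇌ 3 Li⁺(aq) + PO₄³⁻(aq)
If s mol/L of Li₃PO₄ dissolves, [Li⁺] = 3s and [PO₄³⁻] = s.
Ksp = [Li⁺]^3[PO₄³⁻] = (3s)^3 · s = 27s^4 = 6.49×10⁻⁹
s = 3.94×10⁻³ M
[Li⁺] = 3s = 1.18×10⁻² M

1.18×10⁻² M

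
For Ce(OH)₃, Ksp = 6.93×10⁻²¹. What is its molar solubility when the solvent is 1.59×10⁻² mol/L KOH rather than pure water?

1.72×10⁻¹⁵ M

Ce(OH)₃(s) ⇌ Ce³⁺(aq) + 3 OH⁻(aq)
Let s be the solubility of Ce(OH)₃ here. The common ion gives [OH⁻] ≈ 1.59×10⁻² mol/L, and [Ce³⁺] = s.
Ksp = [Ce³⁺][OH⁻]^3 = s(1.59×10⁻²)^3
s = 6.93×10⁻²¹ / (1.59×10⁻²)^3 = 1.72×10⁻¹⁵
s = 1.72×10⁻¹⁵ mol/L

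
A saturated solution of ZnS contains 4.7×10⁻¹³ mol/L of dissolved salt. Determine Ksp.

Ksp = 2.2×10⁻²⁵

ZnS(s) ⇌ Zn²⁺(aq) + S²⁻(aq)
Call the molar solubility s, so that [Zn²⁺] = s and [S²⁻] = s.
Ksp = [Zn²⁺][S²⁻] = s · s = s^2
Ksp = (4.7×10⁻¹³)^2 = 2.2×10⁻²⁵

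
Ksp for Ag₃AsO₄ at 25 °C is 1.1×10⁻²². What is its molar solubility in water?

Ag₃AsO₄(s) ⇌ 3 Ag⁺(aq) + AsO₄³⁻(aq)
Call the molar solubility s, so that [Ag⁺] = 3s and [AsO₄³⁻] = s.
Ksp = [Ag⁺]^3[AsO₄³⁻] = (3s)^3 · s = 27s^4
27s^4 = 1.1×10⁻²²  ⇒  s^4 = 4.1×10⁻²⁴
s = (4.1×10⁻²⁴)^(1/4) = 1.4×10⁻⁶ M

1.4×10⁻⁶ M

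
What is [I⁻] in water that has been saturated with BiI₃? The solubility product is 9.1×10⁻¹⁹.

BiI₃(s) ⇌ Bi³⁺(aq) + 3 I⁻(aq)
Call the molar solubility s, so that [Bi³⁺] = s and [I⁻] = 3s.
Ksp = [Bi³⁺][I⁻]^3 = s · (3s)^3 = 27s^4 = 9.1×10⁻¹⁹
s = 1.4×10⁻⁵ mol L⁻¹
[I⁻] = 3s = 4.1×10⁻⁵ mol L⁻¹

4.1×10⁻⁵ M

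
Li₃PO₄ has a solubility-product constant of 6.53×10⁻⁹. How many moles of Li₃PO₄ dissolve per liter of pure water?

3.94×10⁻³ M

Li₃PO₄(s) ⇌ 3 Li⁺(aq) + PO₄³⁻(aq)
For each mole of Li₃PO₄ that dissolves per liter, [Li⁺] = 3s and [PO₄³⁻] = s; let s denote this solubility.
Ksp = [Li⁺]^3[PO₄³⁻] = (3s)^3 · s = 27s^4
27s^4 = 6.53×10⁻⁹  ⇒  s^4 = 2.42×10⁻¹⁰
s = (2.42×10⁻¹⁰)^(1/4) = 3.94×10⁻³ mol L⁻¹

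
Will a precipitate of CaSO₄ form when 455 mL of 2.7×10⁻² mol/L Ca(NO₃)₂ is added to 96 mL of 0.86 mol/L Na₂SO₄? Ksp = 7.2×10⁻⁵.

Yes

The combined volume is 551 mL.
[Ca²⁺] = (2.7×10⁻²)(455)/551 = 2.2×10⁻² mol/L
[SO₄²⁻] = (0.86)(96)/551 = 0.15 mol/L
Q = [Ca²⁺][SO₄²⁻] = 3.3×10⁻³
Q = 3.3×10⁻³ > Ksp = 7.2×10⁻⁵, so the solution is supersaturated and CaSO₄ precipitates.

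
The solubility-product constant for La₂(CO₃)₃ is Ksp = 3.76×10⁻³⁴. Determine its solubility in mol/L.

8.10×10⁻⁸ M

La₂(CO₃)₃(s) ⇌ 2 La³⁺(aq) + 3 CO₃²⁻(aq)
Call the molar solubility s, so that [La³⁺] = 2s and [CO₃²⁻] = 3s.
Ksp = [La³⁺]^2[CO₃²⁻]^3 = (2s)^2 · (3s)^3 = 108s^5
108s^5 = 3.76×10⁻³⁴  ⇒  s^5 = 3.48×10⁻³⁶
s = (3.48×10⁻³⁶)^(1/5) = 8.10×10⁻⁸ M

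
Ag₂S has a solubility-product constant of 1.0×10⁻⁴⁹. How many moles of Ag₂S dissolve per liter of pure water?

Ag₂S(s) ⇌ 2 Ag⁺(aq) + S²⁻(aq)
Call the molar solubility s, so that [Ag⁺] = 2s and [S²⁻] = s.
Ksp = [Ag⁺]^2[S²⁻] = (2s)^2 · s = 4s^3
4s^3 = 1.0×10⁻⁴⁹  ⇒  s^3 = 2.5×10⁻⁵⁰
s = (2.5×10⁻⁵⁰)^(1/3) = 2.9×10⁻¹⁷ mol L⁻¹

2.9×10⁻¹⁷ M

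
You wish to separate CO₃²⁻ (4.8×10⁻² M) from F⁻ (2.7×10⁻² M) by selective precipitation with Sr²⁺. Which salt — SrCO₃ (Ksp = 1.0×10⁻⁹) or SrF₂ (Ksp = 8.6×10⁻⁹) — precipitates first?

SrCO₃

The threshold for precipitation is Q = Ksp.
For SrCO₃: [Sr²⁺] = (Ksp/[CO₃²⁻]) = 2.1×10⁻⁸ M
For SrF₂: [Sr²⁺] = (Ksp/[F⁻]^2) = 1.2×10⁻⁵ M
The smaller threshold [Sr²⁺] is reached first, so SrCO₃ precipitates first.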